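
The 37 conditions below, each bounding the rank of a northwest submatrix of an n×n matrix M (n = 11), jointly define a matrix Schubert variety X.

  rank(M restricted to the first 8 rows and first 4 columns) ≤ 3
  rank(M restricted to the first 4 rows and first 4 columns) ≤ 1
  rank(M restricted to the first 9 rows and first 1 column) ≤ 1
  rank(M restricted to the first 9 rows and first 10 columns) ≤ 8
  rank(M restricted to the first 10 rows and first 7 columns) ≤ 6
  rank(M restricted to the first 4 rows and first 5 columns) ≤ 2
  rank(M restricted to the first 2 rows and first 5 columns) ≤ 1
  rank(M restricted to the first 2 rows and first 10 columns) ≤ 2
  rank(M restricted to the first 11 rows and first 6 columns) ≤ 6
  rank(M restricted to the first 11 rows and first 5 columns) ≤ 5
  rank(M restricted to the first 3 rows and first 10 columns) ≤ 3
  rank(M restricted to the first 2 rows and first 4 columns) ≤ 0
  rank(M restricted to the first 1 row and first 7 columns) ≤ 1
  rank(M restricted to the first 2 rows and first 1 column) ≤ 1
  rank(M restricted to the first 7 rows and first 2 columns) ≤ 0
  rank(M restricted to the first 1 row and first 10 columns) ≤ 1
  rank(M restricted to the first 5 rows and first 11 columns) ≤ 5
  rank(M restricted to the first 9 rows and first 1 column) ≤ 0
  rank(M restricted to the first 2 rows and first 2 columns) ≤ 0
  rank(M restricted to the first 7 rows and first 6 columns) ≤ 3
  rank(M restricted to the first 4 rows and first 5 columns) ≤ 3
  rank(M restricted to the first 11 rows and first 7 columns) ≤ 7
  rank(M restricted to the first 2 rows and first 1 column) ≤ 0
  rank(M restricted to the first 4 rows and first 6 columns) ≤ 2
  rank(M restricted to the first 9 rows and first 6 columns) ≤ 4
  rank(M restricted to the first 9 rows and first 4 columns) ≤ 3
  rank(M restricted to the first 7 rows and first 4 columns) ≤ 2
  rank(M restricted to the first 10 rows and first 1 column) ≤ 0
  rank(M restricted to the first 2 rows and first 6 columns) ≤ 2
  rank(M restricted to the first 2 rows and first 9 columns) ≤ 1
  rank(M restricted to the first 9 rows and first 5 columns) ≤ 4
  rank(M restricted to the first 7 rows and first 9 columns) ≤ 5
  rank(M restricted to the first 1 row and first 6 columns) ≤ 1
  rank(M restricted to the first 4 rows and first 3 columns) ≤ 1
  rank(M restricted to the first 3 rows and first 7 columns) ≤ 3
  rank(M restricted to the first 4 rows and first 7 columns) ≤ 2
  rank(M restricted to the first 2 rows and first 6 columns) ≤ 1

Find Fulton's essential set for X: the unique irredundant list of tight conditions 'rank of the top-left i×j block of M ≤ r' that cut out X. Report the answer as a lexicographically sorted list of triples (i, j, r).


Rank table r_w(11×11) implied by the 37 constraints:

  0 | 0 | 0 | 0 | 1 | 1 | 1 | 1 | 1 | 1 | 1
  0 | 0 | 0 | 0 | 1 | 1 | 1 | 1 | 1 | 2 | 2
  0 | 0 | 1 | 1 | 2 | 2 | 2 | 2 | 2 | 3 | 3
  0 | 0 | 1 | 1 | 2 | 2 | 2 | 3 | 3 | 4 | 4
  0 | 0 | 1 | 2 | 3 | 3 | 3 | 4 | 4 | 5 | 5
  0 | 0 | 1 | 2 | 3 | 3 | 4 | 5 | 5 | 6 | 6
  0 | 0 | 1 | 2 | 3 | 3 | 4 | 5 | 5 | 6 | 7
  0 | 1 | 2 | 3 | 4 | 4 | 5 | 6 | 6 | 7 | 8
  0 | 1 | 2 | 3 | 4 | 4 | 5 | 6 | 7 | 8 | 9
  0 | 1 | 2 | 3 | 4 | 5 | 6 | 7 | 8 | 9 | 10
  1 | 2 | 3 | 4 | 5 | 6 | 7 | 8 | 9 | 10 | 11

reading off 1-entries of Δ²R: w = (5, 10, 3, 8, 4, 7, 11, 2, 9, 6, 1).

Rothe diagram D(w) (32 cells), 9 SE-corners (essential conditions):

[(2, 4, 0), (2, 9, 1), (4, 4, 1), (4, 7, 2), (7, 2, 0), (7, 6, 3), (7, 9, 5), (9, 6, 4), (10, 1, 0)]


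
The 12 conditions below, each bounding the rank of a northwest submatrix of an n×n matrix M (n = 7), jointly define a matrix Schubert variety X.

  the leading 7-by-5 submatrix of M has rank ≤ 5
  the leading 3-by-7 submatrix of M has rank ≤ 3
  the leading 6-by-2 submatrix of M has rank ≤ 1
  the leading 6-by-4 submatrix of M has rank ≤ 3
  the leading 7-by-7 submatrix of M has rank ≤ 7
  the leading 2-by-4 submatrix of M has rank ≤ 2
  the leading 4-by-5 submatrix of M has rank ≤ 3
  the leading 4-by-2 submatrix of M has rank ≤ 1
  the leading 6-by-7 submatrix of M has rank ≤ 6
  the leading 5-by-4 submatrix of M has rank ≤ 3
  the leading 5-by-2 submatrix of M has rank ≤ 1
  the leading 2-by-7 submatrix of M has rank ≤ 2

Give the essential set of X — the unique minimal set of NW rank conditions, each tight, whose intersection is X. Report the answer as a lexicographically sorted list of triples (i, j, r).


Rank table r_w(7×7) implied by the 12 constraints:

  row 1: 1, 1, 1, 1, 1, 1, 1
  row 2: 1, 1, 2, 2, 2, 2, 2
  row 3: 1, 1, 2, 3, 3, 3, 3
  row 4: 1, 1, 2, 3, 3, 4, 4
  row 5: 1, 1, 2, 3, 4, 5, 5
  row 6: 1, 1, 2, 3, 4, 5, 6
  row 7: 1, 2, 3, 4, 5, 6, 7

reading off 1-entries of Δ²R: w = (1, 3, 4, 6, 5, 7, 2).

2 SE-corners of the 6-cell Rothe diagram give Ess(w):

[(4, 5, 3), (6, 2, 1)]


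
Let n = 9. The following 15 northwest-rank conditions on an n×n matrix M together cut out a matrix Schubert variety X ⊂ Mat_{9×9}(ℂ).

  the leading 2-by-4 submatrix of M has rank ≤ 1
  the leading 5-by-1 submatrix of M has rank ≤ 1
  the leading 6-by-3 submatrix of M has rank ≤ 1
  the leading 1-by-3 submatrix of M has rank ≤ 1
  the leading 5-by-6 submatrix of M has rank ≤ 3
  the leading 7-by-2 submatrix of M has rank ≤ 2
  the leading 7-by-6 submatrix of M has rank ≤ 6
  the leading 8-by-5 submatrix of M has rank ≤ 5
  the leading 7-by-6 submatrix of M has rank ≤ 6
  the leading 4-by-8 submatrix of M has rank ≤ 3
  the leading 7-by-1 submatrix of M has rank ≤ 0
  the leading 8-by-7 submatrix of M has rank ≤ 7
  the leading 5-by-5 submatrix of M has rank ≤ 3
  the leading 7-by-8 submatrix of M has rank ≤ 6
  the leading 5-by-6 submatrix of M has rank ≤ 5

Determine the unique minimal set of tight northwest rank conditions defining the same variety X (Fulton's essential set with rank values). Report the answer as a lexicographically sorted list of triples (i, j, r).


Computing R[i][j] = min implied NW-rank bound (n=9, 15 conditions):

  R[1]: 0, 1, 1, 1, 1, 1, 1, 1, 1
  R[2]: 0, 1, 1, 1, 2, 2, 2, 2, 2
  R[3]: 0, 1, 1, 2, 3, 3, 3, 3, 3
  R[4]: 0, 1, 1, 2, 3, 3, 3, 3, 4
  R[5]: 0, 1, 1, 2, 3, 3, 4, 4, 5
  R[6]: 0, 1, 1, 2, 3, 4, 5, 5, 6
  R[7]: 0, 1, 2, 3, 4, 5, 6, 6, 7
  R[8]: 1, 2, 3, 4, 5, 6, 7, 7, 8
  R[9]: 1, 2, 3, 4, 5, 6, 7, 8, 9

the unique w with this rank table is (2, 5, 4, 9, 7, 6, 3, 1, 8).

ℓ(w)=17; the 5 essential cells (i,j,r):

[(2, 4, 1), (4, 8, 3), (5, 6, 3), (6, 3, 1), (7, 1, 0)]


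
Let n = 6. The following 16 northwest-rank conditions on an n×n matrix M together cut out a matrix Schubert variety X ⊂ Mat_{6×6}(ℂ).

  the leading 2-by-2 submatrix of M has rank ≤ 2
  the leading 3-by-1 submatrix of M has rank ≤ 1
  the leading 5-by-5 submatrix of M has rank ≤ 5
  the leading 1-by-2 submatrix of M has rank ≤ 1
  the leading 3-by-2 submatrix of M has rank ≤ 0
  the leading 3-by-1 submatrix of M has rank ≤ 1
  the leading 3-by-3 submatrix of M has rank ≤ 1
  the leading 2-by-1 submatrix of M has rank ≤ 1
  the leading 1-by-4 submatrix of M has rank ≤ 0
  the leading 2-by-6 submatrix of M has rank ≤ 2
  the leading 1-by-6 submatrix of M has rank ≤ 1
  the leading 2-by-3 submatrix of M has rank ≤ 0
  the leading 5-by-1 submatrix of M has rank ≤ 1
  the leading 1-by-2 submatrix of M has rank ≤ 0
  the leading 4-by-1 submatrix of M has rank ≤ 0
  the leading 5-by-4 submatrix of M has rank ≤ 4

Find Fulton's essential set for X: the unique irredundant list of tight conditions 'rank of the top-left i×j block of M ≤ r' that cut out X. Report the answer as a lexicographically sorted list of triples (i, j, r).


Rank table r_w(6×6) implied by the 16 constraints:

  row 1: 0  0  0  0  1  1
  row 2: 0  0  0  1  2  2
  row 3: 0  0  1  2  3  3
  row 4: 0  1  2  3  4  4
  row 5: 1  2  3  4  5  5
  row 6: 1  2  3  4  5  6

second differences of R give the permutation w = (5, 4, 3, 2, 1, 6).

Rothe diagram D(w) (10 cells), 4 SE-corners (essential conditions):

[(1, 4, 0), (2, 3, 0), (3, 2, 0), (4, 1, 0)]


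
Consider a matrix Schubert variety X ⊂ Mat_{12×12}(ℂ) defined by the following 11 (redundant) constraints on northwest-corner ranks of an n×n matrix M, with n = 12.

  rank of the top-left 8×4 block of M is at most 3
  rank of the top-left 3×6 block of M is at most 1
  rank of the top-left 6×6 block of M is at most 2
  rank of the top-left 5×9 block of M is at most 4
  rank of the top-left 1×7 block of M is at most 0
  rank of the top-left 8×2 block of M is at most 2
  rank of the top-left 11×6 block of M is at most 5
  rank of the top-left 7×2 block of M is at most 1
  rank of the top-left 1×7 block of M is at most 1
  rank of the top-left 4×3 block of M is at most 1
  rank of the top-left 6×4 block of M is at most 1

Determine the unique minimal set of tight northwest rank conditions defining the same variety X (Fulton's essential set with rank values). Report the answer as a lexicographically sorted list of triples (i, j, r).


Recovering R(i,j) via the rank-extension bound from the 11 conditions:

  0  0  0  0  0  0  0  1  1  1  1  1
  1  1  1  1  1  1  1  2  2  2  2  2
  1  1  1  1  1  1  2  3  3  3  3  3
  1  1  1  1  2  2  3  4  4  4  4  4
  1  1  1  1  2  2  3  4  4  5  5  5
  1  1  1  1  2  2  3  4  5  6  6  6
  1  1  2  2  3  3  4  5  6  7  7  7
  1  2  3  3  4  4  5  6  7  8  8  8
  1  2  3  4  5  5  6  7  8  9  9  9
  1  2  3  4  5  5  6  7  8  9  10  10
  1  2  3  4  5  5  6  7  8  9  10  11
  1  2  3  4  5  6  7  8  9  10  11  12

hence w(1..12) = (8, 1, 7, 5, 10, 9, 3, 2, 4, 11, 12, 6).

Rothe diagram D(w) (27 cells), 7 SE-corners (essential conditions):

[(1, 7, 0), (3, 6, 1), (5, 9, 4), (6, 4, 1), (6, 6, 2), (7, 2, 1), (11, 6, 5)]


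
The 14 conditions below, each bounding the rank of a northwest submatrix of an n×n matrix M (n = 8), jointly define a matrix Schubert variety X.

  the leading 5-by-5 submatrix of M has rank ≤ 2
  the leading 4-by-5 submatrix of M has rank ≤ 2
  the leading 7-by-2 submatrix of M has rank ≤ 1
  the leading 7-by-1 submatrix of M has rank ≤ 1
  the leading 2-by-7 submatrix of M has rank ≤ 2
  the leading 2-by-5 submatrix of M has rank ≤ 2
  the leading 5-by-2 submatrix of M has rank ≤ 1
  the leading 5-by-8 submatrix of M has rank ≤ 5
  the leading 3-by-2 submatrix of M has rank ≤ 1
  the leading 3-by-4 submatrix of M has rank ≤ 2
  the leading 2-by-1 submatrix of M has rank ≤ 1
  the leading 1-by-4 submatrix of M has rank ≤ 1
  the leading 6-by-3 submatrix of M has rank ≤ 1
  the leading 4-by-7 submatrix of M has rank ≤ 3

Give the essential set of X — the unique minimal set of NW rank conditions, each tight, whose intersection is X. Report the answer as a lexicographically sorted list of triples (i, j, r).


Propagating the 14 rank bounds to every northwest block:

  row 1: 1 1 1 1 1 1 1 1
  row 2: 1 1 1 2 2 2 2 2
  row 3: 1 1 1 2 2 3 3 3
  row 4: 1 1 1 2 2 3 3 4
  row 5: 1 1 1 2 2 3 4 5
  row 6: 1 1 1 2 3 4 5 6
  row 7: 1 1 2 3 4 5 6 7
  row 8: 1 2 3 4 5 6 7 8

giving w = (1, 4, 6, 8, 7, 5, 3, 2) via Δ²R.

ℓ(w)=15; the 4 essential cells (i,j,r):

[(4, 7, 3), (5, 5, 2), (6, 3, 1), (7, 2, 1)]


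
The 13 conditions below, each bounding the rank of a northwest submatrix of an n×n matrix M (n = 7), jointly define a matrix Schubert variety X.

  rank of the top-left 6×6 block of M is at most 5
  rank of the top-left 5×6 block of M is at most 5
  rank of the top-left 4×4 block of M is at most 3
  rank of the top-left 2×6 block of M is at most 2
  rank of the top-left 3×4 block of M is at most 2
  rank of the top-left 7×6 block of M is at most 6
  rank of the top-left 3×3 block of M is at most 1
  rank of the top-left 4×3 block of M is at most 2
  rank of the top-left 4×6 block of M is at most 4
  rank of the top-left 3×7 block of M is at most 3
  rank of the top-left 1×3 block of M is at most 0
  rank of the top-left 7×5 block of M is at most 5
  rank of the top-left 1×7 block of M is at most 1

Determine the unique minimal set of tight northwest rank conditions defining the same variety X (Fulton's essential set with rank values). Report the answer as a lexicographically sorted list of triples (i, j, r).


Rank table r_w(7×7) implied by the 13 constraints:

  0 0 0 1 1 1 1
  1 1 1 2 2 2 2
  1 1 1 2 3 3 3
  1 2 2 3 4 4 4
  1 2 3 4 5 5 5
  1 2 3 4 5 5 6
  1 2 3 4 5 6 7

second differences of R give the permutation w = (4, 1, 5, 2, 3, 7, 6).

3 SE-corners of the 6-cell Rothe diagram give Ess(w):

[(1, 3, 0), (3, 3, 1), (6, 6, 5)]


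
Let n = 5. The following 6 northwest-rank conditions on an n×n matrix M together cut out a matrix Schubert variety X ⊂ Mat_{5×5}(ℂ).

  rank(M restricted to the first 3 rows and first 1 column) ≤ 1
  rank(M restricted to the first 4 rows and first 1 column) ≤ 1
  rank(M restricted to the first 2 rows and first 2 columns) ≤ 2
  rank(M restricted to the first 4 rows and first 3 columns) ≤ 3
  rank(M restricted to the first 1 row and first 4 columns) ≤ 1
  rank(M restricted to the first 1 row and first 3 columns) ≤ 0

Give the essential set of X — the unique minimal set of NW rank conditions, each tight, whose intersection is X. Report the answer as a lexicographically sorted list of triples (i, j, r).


Propagating the 6 rank bounds to every northwest block:

  R[1]: 0 0 0 1 1
  R[2]: 1 1 1 2 2
  R[3]: 1 2 2 3 3
  R[4]: 1 2 3 4 4
  R[5]: 1 2 3 4 5

second differences of R give the permutation w = (4, 1, 2, 3, 5).

1 SE-corner of the 3-cell Rothe diagram gives Ess(w):

[(1, 3, 0)]


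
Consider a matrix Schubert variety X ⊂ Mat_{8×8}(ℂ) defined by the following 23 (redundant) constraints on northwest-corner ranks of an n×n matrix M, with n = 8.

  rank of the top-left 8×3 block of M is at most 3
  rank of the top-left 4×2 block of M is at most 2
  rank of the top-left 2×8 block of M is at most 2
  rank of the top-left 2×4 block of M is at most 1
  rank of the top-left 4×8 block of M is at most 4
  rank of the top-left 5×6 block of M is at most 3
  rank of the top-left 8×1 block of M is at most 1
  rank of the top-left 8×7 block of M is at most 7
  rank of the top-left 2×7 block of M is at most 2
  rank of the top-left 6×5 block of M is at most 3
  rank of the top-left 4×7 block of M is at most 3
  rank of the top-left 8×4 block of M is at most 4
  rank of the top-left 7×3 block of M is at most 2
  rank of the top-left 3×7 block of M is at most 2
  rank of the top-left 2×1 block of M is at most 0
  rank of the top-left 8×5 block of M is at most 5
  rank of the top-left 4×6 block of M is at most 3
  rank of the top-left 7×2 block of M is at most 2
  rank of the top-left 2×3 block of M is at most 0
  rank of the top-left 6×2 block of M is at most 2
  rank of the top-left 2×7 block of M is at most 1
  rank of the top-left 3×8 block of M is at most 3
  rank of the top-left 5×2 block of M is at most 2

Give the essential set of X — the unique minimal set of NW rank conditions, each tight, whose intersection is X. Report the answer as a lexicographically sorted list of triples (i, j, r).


Propagating the 23 rank bounds to every northwest block:

  0, 0, 0, 1, 1, 1, 1, 1
  0, 0, 0, 1, 1, 1, 1, 2
  1, 1, 1, 2, 2, 2, 2, 3
  1, 2, 2, 3, 3, 3, 3, 4
  1, 2, 2, 3, 3, 3, 4, 5
  1, 2, 2, 3, 3, 4, 5, 6
  1, 2, 2, 3, 4, 5, 6, 7
  1, 2, 3, 4, 5, 6, 7, 8

the unique w with this rank table is (4, 8, 1, 2, 7, 6, 5, 3).

5 SE-corners of the 15-cell Rothe diagram give Ess(w):

[(2, 3, 0), (2, 7, 1), (5, 6, 3), (6, 5, 3), (7, 3, 2)]


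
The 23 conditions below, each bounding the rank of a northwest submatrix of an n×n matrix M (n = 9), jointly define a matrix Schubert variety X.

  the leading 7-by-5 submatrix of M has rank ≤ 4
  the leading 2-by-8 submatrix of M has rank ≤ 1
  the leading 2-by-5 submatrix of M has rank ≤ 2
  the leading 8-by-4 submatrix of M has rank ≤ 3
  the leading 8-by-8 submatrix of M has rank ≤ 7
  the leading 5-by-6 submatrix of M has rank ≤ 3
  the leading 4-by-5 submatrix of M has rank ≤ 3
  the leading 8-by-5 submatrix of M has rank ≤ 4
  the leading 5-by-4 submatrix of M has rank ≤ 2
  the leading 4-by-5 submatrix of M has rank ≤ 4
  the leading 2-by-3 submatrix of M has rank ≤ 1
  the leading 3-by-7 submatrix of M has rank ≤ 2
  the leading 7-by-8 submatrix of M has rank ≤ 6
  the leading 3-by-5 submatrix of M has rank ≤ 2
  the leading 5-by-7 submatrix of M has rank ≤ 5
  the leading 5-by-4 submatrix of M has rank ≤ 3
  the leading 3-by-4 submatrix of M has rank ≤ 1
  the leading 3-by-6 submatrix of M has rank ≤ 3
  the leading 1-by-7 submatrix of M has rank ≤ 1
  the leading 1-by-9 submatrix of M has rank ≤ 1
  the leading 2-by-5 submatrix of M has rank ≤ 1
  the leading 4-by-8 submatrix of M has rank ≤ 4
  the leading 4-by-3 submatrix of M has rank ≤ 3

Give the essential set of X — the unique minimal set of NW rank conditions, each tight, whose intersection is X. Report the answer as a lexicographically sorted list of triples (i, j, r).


Reconstructing r_w from the 23 given conditions:

  row 1: 1  1  1  1  1  1  1  1  1
  row 2: 1  1  1  1  1  1  1  1  2
  row 3: 1  1  1  1  2  2  2  2  3
  row 4: 1  2  2  2  3  3  3  3  4
  row 5: 1  2  2  2  3  3  4  4  5
  row 6: 1  2  3  3  4  4  5  5  6
  row 7: 1  2  3  3  4  5  6  6  7
  row 8: 1  2  3  3  4  5  6  7  8
  row 9: 1  2  3  4  5  6  7  8  9

reading off 1-entries of Δ²R: w = (1, 9, 5, 2, 7, 3, 6, 8, 4).

Fulton essential set (5 of the 15 Rothe cells):

[(2, 8, 1), (3, 4, 1), (5, 4, 2), (5, 6, 3), (8, 4, 3)]


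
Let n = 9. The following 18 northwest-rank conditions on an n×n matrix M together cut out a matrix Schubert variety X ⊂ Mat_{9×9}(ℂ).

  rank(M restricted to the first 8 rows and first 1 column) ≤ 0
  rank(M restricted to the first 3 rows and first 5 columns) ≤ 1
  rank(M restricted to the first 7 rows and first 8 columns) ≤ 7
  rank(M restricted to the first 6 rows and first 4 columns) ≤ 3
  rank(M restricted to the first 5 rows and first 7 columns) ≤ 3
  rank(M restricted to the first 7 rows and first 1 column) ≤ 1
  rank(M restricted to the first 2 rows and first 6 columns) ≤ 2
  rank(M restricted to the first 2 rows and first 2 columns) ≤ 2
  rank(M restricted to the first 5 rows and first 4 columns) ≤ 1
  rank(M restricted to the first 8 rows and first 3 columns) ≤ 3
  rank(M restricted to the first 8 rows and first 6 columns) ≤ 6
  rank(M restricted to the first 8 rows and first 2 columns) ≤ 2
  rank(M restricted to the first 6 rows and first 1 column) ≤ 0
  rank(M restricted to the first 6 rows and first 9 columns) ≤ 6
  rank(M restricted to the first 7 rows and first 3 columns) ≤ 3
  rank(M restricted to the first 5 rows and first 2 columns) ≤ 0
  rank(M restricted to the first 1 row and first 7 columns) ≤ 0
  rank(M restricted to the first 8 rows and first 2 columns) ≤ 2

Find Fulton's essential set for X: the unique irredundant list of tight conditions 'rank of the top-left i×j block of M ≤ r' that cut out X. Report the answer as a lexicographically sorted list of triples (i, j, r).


The tightest implied rank at each (i,j), from the 18 conditions:

  row 1: 0 0 0 0 0 0 0 1 1
  row 2: 0 0 1 1 1 1 1 2 2
  row 3: 0 0 1 1 1 2 2 3 3
  row 4: 0 0 1 1 2 3 3 4 4
  row 5: 0 0 1 1 2 3 3 4 5
  row 6: 0 1 2 2 3 4 4 5 6
  row 7: 0 1 2 3 4 5 5 6 7
  row 8: 0 1 2 3 4 5 6 7 8
  row 9: 1 2 3 4 5 6 7 8 9

second differences of R give the permutation w = (8, 3, 6, 5, 9, 2, 4, 7, 1).

Fulton essential set (6 of the 23 Rothe cells):

[(1, 7, 0), (3, 5, 1), (5, 2, 0), (5, 4, 1), (5, 7, 3), (8, 1, 0)]


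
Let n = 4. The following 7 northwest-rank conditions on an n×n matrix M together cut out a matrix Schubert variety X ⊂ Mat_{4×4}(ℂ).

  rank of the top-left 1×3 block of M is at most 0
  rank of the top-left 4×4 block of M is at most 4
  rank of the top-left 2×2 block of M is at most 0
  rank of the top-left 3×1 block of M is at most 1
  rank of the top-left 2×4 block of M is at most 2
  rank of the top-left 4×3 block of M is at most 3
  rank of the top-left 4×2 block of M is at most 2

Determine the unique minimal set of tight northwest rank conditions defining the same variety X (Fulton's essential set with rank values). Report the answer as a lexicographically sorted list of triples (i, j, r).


Computing R[i][j] = min implied NW-rank bound (n=4, 7 conditions):

  0 0 0 1
  0 0 1 2
  1 1 2 3
  1 2 3 4

so w = (4, 3, 1, 2).

D(w) has 5 cells with 2 SE-corners; essential set:

[(1, 3, 0), (2, 2, 0)]


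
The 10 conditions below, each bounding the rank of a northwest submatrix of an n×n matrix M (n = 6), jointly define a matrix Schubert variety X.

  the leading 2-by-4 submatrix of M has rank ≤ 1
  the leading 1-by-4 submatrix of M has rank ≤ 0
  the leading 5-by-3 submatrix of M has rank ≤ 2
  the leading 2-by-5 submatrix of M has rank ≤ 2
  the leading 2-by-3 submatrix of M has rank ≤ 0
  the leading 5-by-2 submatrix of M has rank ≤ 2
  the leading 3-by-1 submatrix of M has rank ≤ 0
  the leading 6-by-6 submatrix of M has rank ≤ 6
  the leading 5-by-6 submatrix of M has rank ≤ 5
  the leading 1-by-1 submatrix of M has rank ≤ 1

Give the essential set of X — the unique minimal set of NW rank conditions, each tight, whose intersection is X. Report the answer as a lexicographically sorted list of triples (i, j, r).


Reconstructing r_w from the 10 given conditions:

  R[1]: 0, 0, 0, 0, 1, 1
  R[2]: 0, 0, 0, 1, 2, 2
  R[3]: 0, 1, 1, 2, 3, 3
  R[4]: 1, 2, 2, 3, 4, 4
  R[5]: 1, 2, 2, 3, 4, 5
  R[6]: 1, 2, 3, 4, 5, 6

hence w(1..6) = (5, 4, 2, 1, 6, 3).

Fulton essential set (4 of the 9 Rothe cells):

[(1, 4, 0), (2, 3, 0), (3, 1, 0), (5, 3, 2)]


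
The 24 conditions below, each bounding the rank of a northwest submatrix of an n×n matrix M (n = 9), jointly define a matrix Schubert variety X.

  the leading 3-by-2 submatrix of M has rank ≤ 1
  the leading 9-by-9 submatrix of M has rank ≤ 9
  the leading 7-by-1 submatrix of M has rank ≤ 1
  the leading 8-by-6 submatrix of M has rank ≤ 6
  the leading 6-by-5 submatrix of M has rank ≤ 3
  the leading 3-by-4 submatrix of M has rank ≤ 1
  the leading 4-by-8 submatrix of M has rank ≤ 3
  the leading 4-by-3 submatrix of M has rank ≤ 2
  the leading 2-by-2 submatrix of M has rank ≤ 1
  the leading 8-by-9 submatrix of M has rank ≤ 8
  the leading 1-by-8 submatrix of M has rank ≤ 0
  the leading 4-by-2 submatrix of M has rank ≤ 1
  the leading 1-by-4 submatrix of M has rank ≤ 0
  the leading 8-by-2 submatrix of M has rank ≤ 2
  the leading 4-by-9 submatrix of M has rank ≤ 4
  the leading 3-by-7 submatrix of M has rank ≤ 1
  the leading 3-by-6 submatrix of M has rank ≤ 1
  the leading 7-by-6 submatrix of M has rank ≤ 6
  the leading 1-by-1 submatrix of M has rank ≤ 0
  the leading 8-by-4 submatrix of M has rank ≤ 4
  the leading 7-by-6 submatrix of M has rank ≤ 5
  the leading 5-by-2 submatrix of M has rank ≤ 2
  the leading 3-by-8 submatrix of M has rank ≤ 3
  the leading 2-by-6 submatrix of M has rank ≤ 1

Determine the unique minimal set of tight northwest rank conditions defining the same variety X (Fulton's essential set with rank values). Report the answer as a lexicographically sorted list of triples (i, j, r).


Recovering R(i,j) via the rank-extension bound from the 24 conditions:

  R[1]: 0 | 0 | 0 | 0 | 0 | 0 | 0 | 0 | 1
  R[2]: 1 | 1 | 1 | 1 | 1 | 1 | 1 | 1 | 2
  R[3]: 1 | 1 | 1 | 1 | 1 | 1 | 1 | 2 | 3
  R[4]: 1 | 1 | 2 | 2 | 2 | 2 | 2 | 3 | 4
  R[5]: 1 | 2 | 3 | 3 | 3 | 3 | 3 | 4 | 5
  R[6]: 1 | 2 | 3 | 3 | 3 | 4 | 4 | 5 | 6
  R[7]: 1 | 2 | 3 | 4 | 4 | 5 | 5 | 6 | 7
  R[8]: 1 | 2 | 3 | 4 | 5 | 6 | 6 | 7 | 8
  R[9]: 1 | 2 | 3 | 4 | 5 | 6 | 7 | 8 | 9

reading off 1-entries of Δ²R: w = (9, 1, 8, 3, 2, 6, 4, 5, 7).

4 SE-corners of the 17-cell Rothe diagram give Ess(w):

[(1, 8, 0), (3, 7, 1), (4, 2, 1), (6, 5, 3)]


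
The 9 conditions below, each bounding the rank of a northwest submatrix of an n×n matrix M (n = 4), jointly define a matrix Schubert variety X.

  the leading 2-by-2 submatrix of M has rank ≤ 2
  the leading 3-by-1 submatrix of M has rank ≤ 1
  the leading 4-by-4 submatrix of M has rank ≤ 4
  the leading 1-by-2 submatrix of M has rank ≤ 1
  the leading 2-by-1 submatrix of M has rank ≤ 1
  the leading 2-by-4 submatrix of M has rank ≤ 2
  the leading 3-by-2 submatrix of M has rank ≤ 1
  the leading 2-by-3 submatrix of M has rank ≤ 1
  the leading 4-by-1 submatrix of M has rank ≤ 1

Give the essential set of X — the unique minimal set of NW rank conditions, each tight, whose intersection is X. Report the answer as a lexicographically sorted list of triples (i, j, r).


Rank table r_w(4×4) implied by the 9 constraints:

  1  1  1  1
  1  1  1  2
  1  1  2  3
  1  2  3  4

second differences of R give the permutation w = (1, 4, 3, 2).

Fulton essential set (2 of the 3 Rothe cells):

[(2, 3, 1), (3, 2, 1)]


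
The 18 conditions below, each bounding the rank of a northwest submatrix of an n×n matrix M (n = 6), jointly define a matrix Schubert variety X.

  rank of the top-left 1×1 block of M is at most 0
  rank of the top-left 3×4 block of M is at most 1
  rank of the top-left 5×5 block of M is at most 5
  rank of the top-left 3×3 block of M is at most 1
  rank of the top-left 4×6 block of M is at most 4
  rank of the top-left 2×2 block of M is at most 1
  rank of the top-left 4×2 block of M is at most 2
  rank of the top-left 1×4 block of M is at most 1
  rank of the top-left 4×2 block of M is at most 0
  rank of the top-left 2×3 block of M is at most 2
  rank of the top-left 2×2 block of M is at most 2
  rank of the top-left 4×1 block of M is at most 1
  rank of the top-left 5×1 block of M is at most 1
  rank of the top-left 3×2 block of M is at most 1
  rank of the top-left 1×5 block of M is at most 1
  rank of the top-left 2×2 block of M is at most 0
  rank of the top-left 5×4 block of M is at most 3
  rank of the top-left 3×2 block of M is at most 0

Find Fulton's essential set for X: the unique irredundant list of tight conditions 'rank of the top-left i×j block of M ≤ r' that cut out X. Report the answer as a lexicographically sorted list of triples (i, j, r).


Computing R[i][j] = min implied NW-rank bound (n=6, 18 conditions):

  i=1: 0 0 1 1 1 1
  i=2: 0 0 1 1 2 2
  i=3: 0 0 1 1 2 3
  i=4: 0 0 1 2 3 4
  i=5: 1 1 2 3 4 5
  i=6: 1 2 3 4 5 6

the unique w with this rank table is (3, 5, 6, 4, 1, 2).

|D(w)|=10, |Ess(w)|=2:

[(3, 4, 1), (4, 2, 0)]


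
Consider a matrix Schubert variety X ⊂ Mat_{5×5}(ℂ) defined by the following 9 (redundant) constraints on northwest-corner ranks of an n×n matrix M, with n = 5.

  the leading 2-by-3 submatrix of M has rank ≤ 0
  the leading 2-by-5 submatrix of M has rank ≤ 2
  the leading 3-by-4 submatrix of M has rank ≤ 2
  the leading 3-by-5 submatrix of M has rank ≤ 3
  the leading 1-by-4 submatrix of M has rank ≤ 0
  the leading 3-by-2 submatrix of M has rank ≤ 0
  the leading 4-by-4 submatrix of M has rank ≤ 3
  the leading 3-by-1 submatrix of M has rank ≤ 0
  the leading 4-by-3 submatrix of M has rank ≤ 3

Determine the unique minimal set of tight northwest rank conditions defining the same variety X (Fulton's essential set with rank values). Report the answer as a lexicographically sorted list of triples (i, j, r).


The tightest implied rank at each (i,j), from the 9 conditions:

  R[1]: 0, 0, 0, 0, 1
  R[2]: 0, 0, 0, 1, 2
  R[3]: 0, 0, 1, 2, 3
  R[4]: 1, 1, 2, 3, 4
  R[5]: 1, 2, 3, 4, 5

the unique w with this rank table is (5, 4, 3, 1, 2).

Fulton essential set (3 of the 9 Rothe cells):

[(1, 4, 0), (2, 3, 0), (3, 2, 0)]


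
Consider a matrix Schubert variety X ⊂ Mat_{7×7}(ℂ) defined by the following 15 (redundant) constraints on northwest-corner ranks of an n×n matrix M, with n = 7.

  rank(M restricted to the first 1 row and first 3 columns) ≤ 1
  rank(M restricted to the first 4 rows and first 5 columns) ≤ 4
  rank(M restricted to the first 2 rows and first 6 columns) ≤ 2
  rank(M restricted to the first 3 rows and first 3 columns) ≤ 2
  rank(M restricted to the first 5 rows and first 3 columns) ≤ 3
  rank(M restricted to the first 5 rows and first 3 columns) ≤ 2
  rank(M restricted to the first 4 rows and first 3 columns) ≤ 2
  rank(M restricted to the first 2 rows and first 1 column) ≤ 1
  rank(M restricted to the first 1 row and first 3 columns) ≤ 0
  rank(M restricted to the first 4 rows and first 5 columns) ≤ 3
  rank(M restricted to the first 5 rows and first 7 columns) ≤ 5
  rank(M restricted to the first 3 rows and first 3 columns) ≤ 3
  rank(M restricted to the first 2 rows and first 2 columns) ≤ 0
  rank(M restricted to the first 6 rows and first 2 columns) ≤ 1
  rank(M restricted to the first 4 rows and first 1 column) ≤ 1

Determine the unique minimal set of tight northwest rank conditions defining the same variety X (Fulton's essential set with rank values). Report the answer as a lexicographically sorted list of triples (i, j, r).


The tightest implied rank at each (i,j), from the 15 conditions:

  0 | 0 | 0 | 1 | 1 | 1 | 1
  0 | 0 | 1 | 2 | 2 | 2 | 2
  1 | 1 | 2 | 3 | 3 | 3 | 3
  1 | 1 | 2 | 3 | 3 | 4 | 4
  1 | 1 | 2 | 3 | 4 | 5 | 5
  1 | 1 | 2 | 3 | 4 | 5 | 6
  1 | 2 | 3 | 4 | 5 | 6 | 7

the unique w with this rank table is (4, 3, 1, 6, 5, 7, 2).

ℓ(w)=9; the 4 essential cells (i,j,r):

[(1, 3, 0), (2, 2, 0), (4, 5, 3), (6, 2, 1)]


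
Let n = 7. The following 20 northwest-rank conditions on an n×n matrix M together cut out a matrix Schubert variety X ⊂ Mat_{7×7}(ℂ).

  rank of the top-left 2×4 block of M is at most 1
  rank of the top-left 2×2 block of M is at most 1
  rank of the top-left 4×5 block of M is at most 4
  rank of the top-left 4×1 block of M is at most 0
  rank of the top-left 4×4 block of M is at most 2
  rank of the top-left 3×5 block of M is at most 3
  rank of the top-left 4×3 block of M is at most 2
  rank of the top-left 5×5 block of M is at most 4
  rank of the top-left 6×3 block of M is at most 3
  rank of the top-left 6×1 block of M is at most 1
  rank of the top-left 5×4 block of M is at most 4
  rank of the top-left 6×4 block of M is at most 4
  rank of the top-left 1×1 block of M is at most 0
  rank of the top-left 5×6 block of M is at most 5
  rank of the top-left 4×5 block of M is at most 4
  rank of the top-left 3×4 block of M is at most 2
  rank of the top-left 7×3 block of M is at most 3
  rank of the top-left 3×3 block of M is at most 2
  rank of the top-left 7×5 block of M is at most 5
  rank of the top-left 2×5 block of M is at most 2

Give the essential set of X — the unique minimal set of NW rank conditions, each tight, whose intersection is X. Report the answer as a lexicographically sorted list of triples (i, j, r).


Propagating the 20 rank bounds to every northwest block:

  0 1 1 1 1 1 1
  0 1 1 1 2 2 2
  0 1 2 2 3 3 3
  0 1 2 2 3 4 4
  1 2 3 3 4 5 5
  1 2 3 4 5 6 6
  1 2 3 4 5 6 7

reading off 1-entries of Δ²R: w = (2, 5, 3, 6, 1, 4, 7).

|D(w)|=7, |Ess(w)|=3:

[(2, 4, 1), (4, 1, 0), (4, 4, 2)]


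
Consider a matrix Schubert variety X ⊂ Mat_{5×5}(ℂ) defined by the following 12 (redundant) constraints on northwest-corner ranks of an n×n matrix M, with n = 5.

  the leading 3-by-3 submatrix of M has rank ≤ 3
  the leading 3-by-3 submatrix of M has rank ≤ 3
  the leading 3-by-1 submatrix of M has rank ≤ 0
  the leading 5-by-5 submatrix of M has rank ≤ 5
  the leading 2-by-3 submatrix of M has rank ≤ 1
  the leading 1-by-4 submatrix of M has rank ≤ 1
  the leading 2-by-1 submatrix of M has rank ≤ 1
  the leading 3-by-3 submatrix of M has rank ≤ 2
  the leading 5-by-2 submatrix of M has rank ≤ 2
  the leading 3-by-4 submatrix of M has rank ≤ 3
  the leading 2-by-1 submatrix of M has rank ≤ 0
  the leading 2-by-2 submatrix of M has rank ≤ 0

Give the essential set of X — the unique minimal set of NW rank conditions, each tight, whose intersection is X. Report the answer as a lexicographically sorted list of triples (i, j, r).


Reconstructing r_w from the 12 given conditions:

  R[1]: 0 | 0 | 1 | 1 | 1
  R[2]: 0 | 0 | 1 | 2 | 2
  R[3]: 0 | 1 | 2 | 3 | 3
  R[4]: 1 | 2 | 3 | 4 | 4
  R[5]: 1 | 2 | 3 | 4 | 5

so w = (3, 4, 2, 1, 5).

Rothe diagram D(w) (5 cells), 2 SE-corners (essential conditions):

[(2, 2, 0), (3, 1, 0)]


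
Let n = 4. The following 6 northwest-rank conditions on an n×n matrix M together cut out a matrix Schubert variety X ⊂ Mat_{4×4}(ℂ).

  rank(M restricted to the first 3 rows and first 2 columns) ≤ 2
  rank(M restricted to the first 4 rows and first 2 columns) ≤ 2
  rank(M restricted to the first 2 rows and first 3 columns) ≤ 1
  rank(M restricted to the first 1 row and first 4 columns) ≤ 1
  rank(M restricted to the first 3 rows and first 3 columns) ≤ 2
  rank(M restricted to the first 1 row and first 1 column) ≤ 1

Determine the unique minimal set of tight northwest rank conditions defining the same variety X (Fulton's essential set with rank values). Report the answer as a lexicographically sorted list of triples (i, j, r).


Rank table r_w(4×4) implied by the 6 constraints:

  R[1]: 1, 1, 1, 1
  R[2]: 1, 1, 1, 2
  R[3]: 1, 2, 2, 3
  R[4]: 1, 2, 3, 4

the unique w with this rank table is (1, 4, 2, 3).

|D(w)|=2, |Ess(w)|=1:

[(2, 3, 1)]


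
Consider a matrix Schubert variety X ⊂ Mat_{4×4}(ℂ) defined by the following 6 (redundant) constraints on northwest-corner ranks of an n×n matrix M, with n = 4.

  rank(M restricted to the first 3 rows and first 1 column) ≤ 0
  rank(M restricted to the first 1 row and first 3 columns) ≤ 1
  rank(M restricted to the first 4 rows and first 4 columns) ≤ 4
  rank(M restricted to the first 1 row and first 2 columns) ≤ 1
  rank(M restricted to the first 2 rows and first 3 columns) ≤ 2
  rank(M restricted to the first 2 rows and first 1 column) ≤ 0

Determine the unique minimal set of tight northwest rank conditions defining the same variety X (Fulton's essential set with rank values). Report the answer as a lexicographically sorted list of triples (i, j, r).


Recovering R(i,j) via the rank-extension bound from the 6 conditions:

  i=1: 0  1  1  1
  i=2: 0  1  2  2
  i=3: 0  1  2  3
  i=4: 1  2  3  4

second differences of R give the permutation w = (2, 3, 4, 1).

D(w) has 3 cells with 1 SE-corner; essential set:

[(3, 1, 0)]


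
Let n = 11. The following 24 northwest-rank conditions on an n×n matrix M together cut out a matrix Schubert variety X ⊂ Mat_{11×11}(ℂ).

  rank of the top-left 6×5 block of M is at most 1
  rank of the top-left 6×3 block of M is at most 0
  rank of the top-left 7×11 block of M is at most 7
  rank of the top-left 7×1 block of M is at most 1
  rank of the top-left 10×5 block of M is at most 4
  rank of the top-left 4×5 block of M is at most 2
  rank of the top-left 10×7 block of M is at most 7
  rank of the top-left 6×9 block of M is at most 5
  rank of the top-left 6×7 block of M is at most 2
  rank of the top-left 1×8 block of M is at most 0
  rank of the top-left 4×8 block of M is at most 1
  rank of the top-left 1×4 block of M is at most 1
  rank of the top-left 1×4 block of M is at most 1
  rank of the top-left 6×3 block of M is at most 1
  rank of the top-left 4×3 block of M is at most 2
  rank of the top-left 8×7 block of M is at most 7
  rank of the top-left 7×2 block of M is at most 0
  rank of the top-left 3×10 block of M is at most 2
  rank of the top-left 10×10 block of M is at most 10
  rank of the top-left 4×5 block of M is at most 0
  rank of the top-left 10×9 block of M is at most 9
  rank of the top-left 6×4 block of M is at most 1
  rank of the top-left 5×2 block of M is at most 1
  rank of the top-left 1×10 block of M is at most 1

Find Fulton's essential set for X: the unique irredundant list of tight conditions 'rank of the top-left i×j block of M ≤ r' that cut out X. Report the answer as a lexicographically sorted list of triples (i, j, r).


Reconstructing r_w from the 24 given conditions:

  R[1]: 0  0  0  0  0  0  0  0  1  1  1
  R[2]: 0  0  0  0  0  1  1  1  2  2  2
  R[3]: 0  0  0  0  0  1  1  1  2  2  3
  R[4]: 0  0  0  0  0  1  1  1  2  3  4
  R[5]: 0  0  0  1  1  2  2  2  3  4  5
  R[6]: 0  0  0  1  1  2  2  3  4  5  6
  R[7]: 0  0  1  2  2  3  3  4  5  6  7
  R[8]: 1  1  2  3  3  4  4  5  6  7  8
  R[9]: 1  2  3  4  4  5  5  6  7  8  9
  R[10]: 1  2  3  4  4  5  6  7  8  9  10
  R[11]: 1  2  3  4  5  6  7  8  9  10  11

so w = (9, 6, 11, 10, 4, 8, 3, 1, 2, 7, 5).

D(w) has 39 cells with 9 SE-corners; essential set:

[(1, 8, 0), (3, 10, 2), (4, 5, 0), (4, 8, 1), (6, 3, 0), (6, 5, 1), (6, 7, 2), (7, 2, 0), (10, 5, 4)]


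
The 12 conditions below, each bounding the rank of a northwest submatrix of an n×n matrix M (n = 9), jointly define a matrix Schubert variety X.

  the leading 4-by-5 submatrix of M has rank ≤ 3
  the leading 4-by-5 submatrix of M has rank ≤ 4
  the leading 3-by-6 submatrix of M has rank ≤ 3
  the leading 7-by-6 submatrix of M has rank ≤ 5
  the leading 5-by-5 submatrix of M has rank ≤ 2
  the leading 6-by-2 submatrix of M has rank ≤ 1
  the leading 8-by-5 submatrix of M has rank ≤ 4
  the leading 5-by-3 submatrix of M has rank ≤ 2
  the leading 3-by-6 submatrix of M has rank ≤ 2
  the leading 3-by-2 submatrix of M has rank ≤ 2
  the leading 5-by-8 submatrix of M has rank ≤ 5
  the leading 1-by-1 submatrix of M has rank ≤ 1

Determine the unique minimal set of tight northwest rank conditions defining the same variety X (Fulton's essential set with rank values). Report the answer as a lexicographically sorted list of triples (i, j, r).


Propagating the 12 rank bounds to every northwest block:

  R[1]: 1  1  1  1  1  1  1  1  1
  R[2]: 1  1  2  2  2  2  2  2  2
  R[3]: 1  1  2  2  2  2  3  3  3
  R[4]: 1  1  2  2  2  3  4  4  4
  R[5]: 1  1  2  2  2  3  4  5  5
  R[6]: 1  1  2  3  3  4  5  6  6
  R[7]: 1  2  3  4  4  5  6  7  7
  R[8]: 1  2  3  4  4  5  6  7  8
  R[9]: 1  2  3  4  5  6  7  8  9

giving w = (1, 3, 7, 6, 8, 4, 2, 9, 5) via Δ²R.

|D(w)|=13, |Ess(w)|=4:

[(3, 6, 2), (5, 5, 2), (6, 2, 1), (8, 5, 4)]


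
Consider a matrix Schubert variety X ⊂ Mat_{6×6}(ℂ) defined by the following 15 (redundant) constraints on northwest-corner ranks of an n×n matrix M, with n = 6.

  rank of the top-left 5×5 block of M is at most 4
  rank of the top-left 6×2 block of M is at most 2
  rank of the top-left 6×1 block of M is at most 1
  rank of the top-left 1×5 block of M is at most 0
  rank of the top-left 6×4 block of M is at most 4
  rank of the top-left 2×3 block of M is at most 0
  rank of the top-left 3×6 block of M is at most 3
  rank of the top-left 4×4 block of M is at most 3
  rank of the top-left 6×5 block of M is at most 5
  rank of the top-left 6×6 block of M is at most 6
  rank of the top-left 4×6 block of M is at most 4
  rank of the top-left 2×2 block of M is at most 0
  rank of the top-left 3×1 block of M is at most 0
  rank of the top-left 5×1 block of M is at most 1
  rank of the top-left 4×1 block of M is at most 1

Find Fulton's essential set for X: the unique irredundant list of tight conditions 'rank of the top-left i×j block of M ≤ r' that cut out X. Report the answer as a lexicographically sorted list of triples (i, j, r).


Computing R[i][j] = min implied NW-rank bound (n=6, 15 conditions):

  row 1: 0 | 0 | 0 | 0 | 0 | 1
  row 2: 0 | 0 | 0 | 1 | 1 | 2
  row 3: 0 | 1 | 1 | 2 | 2 | 3
  row 4: 1 | 2 | 2 | 3 | 3 | 4
  row 5: 1 | 2 | 3 | 4 | 4 | 5
  row 6: 1 | 2 | 3 | 4 | 5 | 6

the unique w with this rank table is (6, 4, 2, 1, 3, 5).

3 SE-corners of the 9-cell Rothe diagram give Ess(w):

[(1, 5, 0), (2, 3, 0), (3, 1, 0)]


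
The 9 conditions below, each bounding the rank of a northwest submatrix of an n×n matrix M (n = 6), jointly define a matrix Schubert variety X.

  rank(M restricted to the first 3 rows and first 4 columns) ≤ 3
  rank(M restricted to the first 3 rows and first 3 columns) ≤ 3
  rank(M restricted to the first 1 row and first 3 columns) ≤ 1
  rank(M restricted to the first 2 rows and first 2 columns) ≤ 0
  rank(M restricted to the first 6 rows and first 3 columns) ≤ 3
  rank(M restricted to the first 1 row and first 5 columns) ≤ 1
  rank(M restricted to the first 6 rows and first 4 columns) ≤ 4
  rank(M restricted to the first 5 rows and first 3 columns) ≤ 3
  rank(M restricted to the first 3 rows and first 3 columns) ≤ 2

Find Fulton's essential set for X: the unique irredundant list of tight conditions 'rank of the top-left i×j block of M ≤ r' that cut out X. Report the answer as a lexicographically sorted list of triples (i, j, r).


The tightest implied rank at each (i,j), from the 9 conditions:

  row 1: 0, 0, 1, 1, 1, 1
  row 2: 0, 0, 1, 2, 2, 2
  row 3: 1, 1, 2, 3, 3, 3
  row 4: 1, 2, 3, 4, 4, 4
  row 5: 1, 2, 3, 4, 5, 5
  row 6: 1, 2, 3, 4, 5, 6

giving w = (3, 4, 1, 2, 5, 6) via Δ²R.

D(w) has 4 cells with 1 SE-corner; essential set:

[(2, 2, 0)]
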